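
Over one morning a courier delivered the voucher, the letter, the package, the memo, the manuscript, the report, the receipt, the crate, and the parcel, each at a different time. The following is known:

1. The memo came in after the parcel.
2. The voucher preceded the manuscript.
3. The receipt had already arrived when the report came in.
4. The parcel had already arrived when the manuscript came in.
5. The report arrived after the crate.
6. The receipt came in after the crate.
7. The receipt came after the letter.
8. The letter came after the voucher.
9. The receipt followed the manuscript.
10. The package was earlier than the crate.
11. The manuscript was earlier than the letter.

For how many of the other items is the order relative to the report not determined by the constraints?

1

Forced before the report: the crate, the letter, the manuscript, the package, the parcel, the receipt, and the voucher.
That leaves the memo with no forced order relative to the report — 1.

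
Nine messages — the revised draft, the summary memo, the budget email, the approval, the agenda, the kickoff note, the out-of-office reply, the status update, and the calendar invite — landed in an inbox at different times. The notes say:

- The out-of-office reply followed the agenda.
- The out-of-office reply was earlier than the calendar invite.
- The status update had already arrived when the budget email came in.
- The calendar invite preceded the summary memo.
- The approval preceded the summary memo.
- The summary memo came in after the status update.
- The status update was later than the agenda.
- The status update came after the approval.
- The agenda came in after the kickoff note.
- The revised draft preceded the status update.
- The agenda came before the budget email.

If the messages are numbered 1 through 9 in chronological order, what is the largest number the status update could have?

7

The status update must come before the budget email and the summary memo — 2 messages forced after it.
Everything else can be placed before the status update in some valid order, so the status update can sit as late as position 9 − 2 = 7.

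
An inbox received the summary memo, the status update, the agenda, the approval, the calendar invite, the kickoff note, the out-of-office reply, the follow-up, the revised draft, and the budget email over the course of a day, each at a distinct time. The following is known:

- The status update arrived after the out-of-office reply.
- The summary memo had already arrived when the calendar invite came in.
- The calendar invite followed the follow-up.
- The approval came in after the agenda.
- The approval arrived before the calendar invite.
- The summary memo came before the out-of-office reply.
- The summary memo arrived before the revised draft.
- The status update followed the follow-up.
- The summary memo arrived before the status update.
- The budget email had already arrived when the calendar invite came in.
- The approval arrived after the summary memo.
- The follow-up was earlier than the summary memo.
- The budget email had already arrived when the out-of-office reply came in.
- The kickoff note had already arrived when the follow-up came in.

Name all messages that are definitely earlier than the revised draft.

Directly stated before the revised draft: the summary memo.
The follow-up reaches the revised draft via the follow-up → the summary memo → the revised draft.
The kickoff note reaches the revised draft via the kickoff note → the follow-up → the summary memo → the revised draft.
No chain forces the status update (or any of the others) ahead of the revised draft.

the follow-up, the kickoff note, the summary memo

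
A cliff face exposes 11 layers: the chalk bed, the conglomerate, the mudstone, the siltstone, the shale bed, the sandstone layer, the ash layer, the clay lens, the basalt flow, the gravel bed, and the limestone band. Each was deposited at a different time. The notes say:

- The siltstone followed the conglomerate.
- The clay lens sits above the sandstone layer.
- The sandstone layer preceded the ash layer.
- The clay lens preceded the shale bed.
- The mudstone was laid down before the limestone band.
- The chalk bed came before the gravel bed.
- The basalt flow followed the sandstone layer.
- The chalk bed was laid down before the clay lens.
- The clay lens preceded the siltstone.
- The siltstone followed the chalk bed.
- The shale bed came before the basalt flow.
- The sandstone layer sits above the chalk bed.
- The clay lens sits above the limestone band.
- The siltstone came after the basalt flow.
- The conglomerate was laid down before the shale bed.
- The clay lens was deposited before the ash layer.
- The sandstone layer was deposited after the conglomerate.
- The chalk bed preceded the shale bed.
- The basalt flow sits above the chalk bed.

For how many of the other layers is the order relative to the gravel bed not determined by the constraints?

9

Forced before the gravel bed: the chalk bed.
That leaves the ash layer, the basalt flow, the clay lens, the conglomerate, the limestone band, the mudstone, the sandstone layer, the shale bed, and the siltstone with no forced order relative to the gravel bed — 9.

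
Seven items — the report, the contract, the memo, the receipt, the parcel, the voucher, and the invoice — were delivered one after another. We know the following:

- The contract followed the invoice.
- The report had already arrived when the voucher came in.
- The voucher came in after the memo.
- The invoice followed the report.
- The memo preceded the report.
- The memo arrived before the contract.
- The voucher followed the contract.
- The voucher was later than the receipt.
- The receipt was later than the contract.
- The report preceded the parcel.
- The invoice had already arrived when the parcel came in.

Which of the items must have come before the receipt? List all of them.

the contract, the invoice, the memo, the report

Directly stated before the receipt: the contract.
The invoice reaches the receipt via the invoice → the contract → the receipt.
The memo reaches the receipt via the memo → the contract → the receipt.
The report reaches the receipt via the report → the invoice → the contract → the receipt.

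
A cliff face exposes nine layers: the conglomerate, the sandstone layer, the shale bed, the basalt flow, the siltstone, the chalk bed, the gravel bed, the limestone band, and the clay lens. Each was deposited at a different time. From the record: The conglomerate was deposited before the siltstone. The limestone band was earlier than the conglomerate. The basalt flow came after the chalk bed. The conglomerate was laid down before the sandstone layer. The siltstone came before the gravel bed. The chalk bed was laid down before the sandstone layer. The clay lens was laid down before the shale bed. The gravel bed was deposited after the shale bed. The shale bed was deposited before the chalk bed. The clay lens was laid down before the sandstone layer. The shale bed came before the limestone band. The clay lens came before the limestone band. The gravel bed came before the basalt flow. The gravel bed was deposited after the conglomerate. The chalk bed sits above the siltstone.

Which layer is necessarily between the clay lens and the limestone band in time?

Tracing the constraints gives the clay lens → the shale bed → the limestone band, so the shale bed sits after the clay lens and before the limestone band.
No other layer is forced both after the clay lens and before the limestone band.

the shale bed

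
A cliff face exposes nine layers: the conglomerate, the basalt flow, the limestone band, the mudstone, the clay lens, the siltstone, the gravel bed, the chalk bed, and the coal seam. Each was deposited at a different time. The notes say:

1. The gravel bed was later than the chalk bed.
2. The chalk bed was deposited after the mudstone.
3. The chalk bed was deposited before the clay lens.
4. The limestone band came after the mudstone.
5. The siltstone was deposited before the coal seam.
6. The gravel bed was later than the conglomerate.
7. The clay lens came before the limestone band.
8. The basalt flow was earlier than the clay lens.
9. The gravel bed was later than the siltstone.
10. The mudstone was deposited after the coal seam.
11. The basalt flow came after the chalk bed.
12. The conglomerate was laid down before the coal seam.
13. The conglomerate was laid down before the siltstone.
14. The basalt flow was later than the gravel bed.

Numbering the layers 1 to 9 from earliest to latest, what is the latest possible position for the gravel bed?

6

The gravel bed must come before the basalt flow, the clay lens, and the limestone band — 3 layers forced after it.
Everything else can be placed before the gravel bed in some valid order, so the gravel bed can sit as late as position 9 − 3 = 6.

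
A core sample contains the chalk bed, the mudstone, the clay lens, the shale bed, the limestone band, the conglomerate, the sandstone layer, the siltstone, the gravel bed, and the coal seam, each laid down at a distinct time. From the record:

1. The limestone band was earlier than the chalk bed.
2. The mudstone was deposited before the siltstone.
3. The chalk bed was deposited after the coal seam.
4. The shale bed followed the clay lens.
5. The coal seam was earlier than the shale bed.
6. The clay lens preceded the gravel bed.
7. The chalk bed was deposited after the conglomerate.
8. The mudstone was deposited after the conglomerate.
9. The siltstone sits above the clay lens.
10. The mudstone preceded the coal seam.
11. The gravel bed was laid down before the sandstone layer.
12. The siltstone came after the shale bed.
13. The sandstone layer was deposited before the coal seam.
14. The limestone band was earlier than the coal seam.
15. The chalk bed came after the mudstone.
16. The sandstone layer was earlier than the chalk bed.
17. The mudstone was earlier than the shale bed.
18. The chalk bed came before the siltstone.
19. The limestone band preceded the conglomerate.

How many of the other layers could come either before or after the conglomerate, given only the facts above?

3

Forced before the conglomerate: the limestone band; forced after the conglomerate: the chalk bed, the coal seam, the mudstone, the shale bed, and the siltstone.
That leaves the clay lens, the gravel bed, and the sandstone layer with no forced order relative to the conglomerate — 3.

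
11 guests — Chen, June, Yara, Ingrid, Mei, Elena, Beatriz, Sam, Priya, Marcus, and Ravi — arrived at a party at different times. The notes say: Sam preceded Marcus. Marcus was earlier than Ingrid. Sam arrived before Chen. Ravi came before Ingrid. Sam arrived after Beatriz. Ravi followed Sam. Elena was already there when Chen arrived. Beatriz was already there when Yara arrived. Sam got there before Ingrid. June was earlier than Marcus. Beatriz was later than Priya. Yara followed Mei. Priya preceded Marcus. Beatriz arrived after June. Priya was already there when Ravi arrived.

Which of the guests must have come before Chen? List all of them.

Directly stated before Chen: Elena and Sam.
Beatriz reaches Chen via Beatriz → Sam → Chen.
June reaches Chen via June → Beatriz → Sam → Chen.
Priya reaches Chen via Priya → Beatriz → Sam → Chen.
No chain forces Yara (or any of the others) ahead of Chen.

Beatriz, Elena, June, Priya, Sam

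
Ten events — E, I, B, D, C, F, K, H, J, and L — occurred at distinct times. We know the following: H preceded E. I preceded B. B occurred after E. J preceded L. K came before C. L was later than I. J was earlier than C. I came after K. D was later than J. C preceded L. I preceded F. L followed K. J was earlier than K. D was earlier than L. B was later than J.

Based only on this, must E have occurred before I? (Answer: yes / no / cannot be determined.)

cannot be determined

No chain of stated constraints runs from E to I, and none runs from I to E either.
So the relative order of E and I is not fixed by the given facts.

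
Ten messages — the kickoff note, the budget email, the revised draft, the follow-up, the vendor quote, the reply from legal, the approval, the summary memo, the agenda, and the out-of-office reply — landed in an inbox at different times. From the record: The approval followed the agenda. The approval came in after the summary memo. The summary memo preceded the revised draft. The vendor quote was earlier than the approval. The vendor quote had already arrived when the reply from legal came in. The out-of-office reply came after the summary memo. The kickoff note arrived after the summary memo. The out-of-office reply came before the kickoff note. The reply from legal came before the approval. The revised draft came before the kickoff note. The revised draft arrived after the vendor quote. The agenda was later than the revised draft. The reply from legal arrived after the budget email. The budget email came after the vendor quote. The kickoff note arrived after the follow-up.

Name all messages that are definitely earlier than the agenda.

Directly stated before the agenda: the revised draft.
The summary memo reaches the agenda via the summary memo → the revised draft → the agenda.
The vendor quote reaches the agenda via the vendor quote → the revised draft → the agenda.
No chain forces the reply from legal (or any of the others) ahead of the agenda.

the revised draft, the summary memo, the vendor quote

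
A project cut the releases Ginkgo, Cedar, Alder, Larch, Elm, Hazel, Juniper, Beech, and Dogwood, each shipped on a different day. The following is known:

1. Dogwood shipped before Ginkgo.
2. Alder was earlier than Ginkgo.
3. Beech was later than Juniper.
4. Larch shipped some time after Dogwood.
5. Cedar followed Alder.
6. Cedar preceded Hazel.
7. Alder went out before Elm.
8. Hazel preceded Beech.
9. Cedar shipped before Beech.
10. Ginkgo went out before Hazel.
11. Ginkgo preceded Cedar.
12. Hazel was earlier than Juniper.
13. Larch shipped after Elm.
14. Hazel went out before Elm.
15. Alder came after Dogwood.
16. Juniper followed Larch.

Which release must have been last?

Every other release has a chain of constraints placing it before Beech, so Beech is last.

Beech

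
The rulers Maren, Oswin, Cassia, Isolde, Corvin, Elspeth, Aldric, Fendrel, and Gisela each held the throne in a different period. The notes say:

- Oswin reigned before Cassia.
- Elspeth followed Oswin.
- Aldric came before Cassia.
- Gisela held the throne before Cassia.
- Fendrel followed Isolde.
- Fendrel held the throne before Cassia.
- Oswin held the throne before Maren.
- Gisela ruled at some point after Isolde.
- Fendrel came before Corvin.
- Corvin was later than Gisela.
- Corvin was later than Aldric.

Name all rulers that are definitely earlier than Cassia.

Directly stated before Cassia: Aldric, Fendrel, Gisela, and Oswin.
Isolde reaches Cassia via Isolde → Gisela → Cassia.

Aldric, Fendrel, Gisela, Isolde, Oswin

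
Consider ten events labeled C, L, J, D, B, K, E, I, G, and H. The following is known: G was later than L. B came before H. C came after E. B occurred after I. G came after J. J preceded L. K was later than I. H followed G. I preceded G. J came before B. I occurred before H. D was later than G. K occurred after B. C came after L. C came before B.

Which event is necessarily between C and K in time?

Tracing the constraints gives C → B → K, so B sits after C and before K.
No other event is forced both after C and before K.

B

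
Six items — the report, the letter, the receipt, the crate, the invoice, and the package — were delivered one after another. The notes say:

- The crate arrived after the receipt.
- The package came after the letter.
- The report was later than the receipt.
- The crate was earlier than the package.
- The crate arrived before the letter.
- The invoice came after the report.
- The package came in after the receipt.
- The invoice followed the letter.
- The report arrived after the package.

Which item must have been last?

Every other item has a chain of constraints placing it before the invoice, so the invoice is last.

the invoice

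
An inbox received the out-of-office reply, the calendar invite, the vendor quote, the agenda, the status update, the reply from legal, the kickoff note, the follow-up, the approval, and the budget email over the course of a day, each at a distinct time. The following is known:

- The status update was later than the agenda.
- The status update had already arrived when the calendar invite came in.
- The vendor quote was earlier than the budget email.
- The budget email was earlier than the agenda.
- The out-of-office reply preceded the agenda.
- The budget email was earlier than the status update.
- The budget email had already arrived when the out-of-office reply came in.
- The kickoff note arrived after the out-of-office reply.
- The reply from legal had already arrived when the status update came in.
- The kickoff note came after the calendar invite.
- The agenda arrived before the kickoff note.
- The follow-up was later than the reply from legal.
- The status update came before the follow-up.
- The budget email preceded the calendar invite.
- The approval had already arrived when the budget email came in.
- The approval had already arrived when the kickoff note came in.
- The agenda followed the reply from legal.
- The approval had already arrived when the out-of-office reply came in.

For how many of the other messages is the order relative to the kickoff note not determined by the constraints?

Forced before the kickoff note: the agenda, the approval, the budget email, the calendar invite, the out-of-office reply, the reply from legal, the status update, and the vendor quote.
That leaves the follow-up with no forced order relative to the kickoff note — 1.

1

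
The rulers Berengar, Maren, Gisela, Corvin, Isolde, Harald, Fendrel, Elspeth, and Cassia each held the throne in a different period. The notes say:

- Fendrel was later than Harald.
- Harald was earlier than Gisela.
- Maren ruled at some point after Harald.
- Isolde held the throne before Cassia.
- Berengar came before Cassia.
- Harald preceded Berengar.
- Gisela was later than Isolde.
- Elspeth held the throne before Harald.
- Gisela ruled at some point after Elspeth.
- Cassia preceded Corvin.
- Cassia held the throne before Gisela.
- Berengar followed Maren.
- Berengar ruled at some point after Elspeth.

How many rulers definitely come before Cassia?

Directly stated before Cassia: Berengar and Isolde.
Elspeth reaches Cassia via Elspeth → Berengar → Cassia.
Harald reaches Cassia via Harald → Berengar → Cassia.
Maren reaches Cassia via Maren → Berengar → Cassia.
That's Berengar, Elspeth, Harald, Isolde, and Maren — 5 in all.

5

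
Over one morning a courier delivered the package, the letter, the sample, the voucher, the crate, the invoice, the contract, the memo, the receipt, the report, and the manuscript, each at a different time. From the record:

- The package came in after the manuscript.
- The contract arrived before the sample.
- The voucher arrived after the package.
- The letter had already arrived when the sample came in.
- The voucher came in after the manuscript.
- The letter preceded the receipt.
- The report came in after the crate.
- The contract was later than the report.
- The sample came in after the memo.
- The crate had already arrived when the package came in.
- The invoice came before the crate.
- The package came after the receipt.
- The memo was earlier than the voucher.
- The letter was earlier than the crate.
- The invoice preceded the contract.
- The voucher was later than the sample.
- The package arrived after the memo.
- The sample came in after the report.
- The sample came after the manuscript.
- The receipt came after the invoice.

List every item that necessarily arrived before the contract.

Directly stated before the contract: the invoice and the report.
The crate reaches the contract via the crate → the report → the contract.
The letter reaches the contract via the letter → the crate → the report → the contract.
No chain forces the memo (or any of the others) ahead of the contract.

the crate, the invoice, the letter, the report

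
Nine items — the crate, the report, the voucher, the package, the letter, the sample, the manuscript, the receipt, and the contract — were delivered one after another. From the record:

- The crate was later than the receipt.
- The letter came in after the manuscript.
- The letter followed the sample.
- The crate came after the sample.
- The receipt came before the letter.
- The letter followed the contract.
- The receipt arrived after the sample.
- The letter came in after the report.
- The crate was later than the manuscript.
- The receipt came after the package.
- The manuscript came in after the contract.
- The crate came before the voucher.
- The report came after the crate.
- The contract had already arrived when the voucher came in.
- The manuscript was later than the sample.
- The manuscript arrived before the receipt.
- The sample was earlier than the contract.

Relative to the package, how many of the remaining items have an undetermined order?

Forced after the package: the crate, the letter, the receipt, the report, and the voucher.
That leaves the contract, the manuscript, and the sample with no forced order relative to the package — 3.

3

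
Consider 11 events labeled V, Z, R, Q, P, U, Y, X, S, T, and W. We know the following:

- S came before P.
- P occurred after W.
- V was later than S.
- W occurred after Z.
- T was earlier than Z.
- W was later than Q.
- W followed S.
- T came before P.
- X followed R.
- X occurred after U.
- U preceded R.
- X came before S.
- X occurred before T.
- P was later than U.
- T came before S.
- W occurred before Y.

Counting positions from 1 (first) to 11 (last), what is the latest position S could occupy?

S must come before P, V, W, and Y — 4 events forced after it.
Everything else can be placed before S in some valid order, so S can sit as late as position 11 − 4 = 7.

7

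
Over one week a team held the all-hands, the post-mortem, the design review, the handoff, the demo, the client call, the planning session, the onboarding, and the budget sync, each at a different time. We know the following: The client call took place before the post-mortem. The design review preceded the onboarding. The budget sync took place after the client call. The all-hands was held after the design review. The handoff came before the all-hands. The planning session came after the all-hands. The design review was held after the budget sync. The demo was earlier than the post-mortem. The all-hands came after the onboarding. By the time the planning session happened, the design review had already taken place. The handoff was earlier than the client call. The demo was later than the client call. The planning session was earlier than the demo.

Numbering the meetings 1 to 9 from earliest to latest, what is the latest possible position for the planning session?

7

The planning session must come before the demo and the post-mortem — 2 meetings forced after it.
Everything else can be placed before the planning session in some valid order, so the planning session can sit as late as position 9 − 2 = 7.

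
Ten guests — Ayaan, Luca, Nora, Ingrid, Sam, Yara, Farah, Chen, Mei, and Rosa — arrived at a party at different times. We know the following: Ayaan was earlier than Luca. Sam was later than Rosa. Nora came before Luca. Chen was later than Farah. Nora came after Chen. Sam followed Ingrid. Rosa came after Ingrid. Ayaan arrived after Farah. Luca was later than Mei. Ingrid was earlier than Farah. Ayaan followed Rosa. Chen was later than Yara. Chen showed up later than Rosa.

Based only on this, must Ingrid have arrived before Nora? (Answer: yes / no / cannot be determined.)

yes

Chain the constraints: Ingrid → Farah → Chen → Nora. Each link is directly stated, so Ingrid comes before Nora.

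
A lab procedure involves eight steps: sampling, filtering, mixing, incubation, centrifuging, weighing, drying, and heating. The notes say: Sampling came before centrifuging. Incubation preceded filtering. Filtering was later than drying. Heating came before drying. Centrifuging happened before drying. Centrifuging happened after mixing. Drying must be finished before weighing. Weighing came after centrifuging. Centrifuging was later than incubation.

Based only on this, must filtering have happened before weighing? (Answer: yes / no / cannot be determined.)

cannot be determined

No chain of stated constraints runs from filtering to weighing, and none runs from weighing to filtering either.
So the relative order of filtering and weighing is not fixed by the given facts.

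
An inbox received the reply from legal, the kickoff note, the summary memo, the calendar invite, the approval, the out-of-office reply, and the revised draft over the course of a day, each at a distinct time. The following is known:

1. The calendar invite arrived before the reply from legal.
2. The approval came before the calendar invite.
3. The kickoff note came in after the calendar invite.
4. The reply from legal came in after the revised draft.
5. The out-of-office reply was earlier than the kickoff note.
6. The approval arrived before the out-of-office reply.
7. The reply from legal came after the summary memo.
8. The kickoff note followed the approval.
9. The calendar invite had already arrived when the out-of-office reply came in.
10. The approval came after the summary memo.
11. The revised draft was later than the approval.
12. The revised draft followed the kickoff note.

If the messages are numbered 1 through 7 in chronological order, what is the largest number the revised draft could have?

The revised draft must come before the reply from legal — 1 message forced after it.
Everything else can be placed before the revised draft in some valid order, so the revised draft can sit as late as position 7 − 1 = 6.

6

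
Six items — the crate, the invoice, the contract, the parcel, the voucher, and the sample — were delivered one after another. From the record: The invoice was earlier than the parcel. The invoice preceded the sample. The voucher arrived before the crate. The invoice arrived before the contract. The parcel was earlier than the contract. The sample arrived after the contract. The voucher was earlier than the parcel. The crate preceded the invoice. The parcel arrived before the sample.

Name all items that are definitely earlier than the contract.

Directly stated before the contract: the invoice and the parcel.
The crate reaches the contract via the crate → the invoice → the contract.
The voucher reaches the contract via the voucher → the parcel → the contract.
No chain forces the sample ahead of the contract.

the crate, the invoice, the parcel, the voucher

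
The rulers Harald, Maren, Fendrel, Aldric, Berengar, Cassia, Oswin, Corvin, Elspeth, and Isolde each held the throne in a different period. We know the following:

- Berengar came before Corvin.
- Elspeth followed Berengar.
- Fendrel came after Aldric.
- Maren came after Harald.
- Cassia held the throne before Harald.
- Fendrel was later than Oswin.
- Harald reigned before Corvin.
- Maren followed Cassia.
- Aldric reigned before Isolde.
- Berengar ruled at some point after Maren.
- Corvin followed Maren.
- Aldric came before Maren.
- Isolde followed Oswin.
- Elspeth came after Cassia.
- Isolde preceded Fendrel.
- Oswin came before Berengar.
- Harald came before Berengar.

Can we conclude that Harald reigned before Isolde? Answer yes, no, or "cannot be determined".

cannot be determined

No chain of stated constraints runs from Harald to Isolde, and none runs from Isolde to Harald either.
So the relative order of Harald and Isolde is not fixed by the given facts.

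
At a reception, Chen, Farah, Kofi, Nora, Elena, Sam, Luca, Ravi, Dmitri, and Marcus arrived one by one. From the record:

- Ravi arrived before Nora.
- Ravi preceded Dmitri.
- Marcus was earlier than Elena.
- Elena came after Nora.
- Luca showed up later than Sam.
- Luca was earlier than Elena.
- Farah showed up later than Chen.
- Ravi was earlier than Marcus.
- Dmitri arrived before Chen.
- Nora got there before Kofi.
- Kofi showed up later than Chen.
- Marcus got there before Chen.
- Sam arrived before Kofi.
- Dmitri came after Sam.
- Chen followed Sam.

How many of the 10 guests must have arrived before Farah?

5

Directly stated before Farah: Chen.
Dmitri reaches Farah via Dmitri → Chen → Farah.
Marcus reaches Farah via Marcus → Chen → Farah.
Ravi reaches Farah via Ravi → Marcus → Chen → Farah.
Likewise Sam reaches Farah by chaining the stated constraints.
That's Chen, Dmitri, Marcus, Ravi, and Sam — 5 in all.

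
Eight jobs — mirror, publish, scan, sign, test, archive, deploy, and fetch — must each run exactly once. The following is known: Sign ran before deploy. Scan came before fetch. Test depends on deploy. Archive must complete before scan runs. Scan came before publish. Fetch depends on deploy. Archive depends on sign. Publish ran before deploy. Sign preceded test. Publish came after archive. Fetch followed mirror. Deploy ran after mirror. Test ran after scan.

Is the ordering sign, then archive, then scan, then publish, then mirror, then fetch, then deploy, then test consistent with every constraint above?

no

The constraints require deploy before fetch, but in the proposed sequence fetch appears ahead of deploy. That one violation is enough.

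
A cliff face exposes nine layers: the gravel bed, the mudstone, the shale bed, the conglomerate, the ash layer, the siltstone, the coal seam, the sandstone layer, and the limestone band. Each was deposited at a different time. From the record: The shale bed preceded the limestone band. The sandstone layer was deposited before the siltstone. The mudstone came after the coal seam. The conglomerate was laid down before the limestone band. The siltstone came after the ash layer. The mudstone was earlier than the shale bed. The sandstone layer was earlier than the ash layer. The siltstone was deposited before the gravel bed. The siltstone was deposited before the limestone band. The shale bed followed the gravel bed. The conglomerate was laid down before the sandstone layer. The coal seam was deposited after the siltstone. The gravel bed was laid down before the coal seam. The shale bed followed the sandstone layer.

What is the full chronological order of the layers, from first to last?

The constraints fix every adjacent pair, so only one ordering works:
the conglomerate → the sandstone layer → the ash layer → the siltstone → the gravel bed → the coal seam → the mudstone → the shale bed → the limestone band.

the conglomerate, the sandstone layer, the ash layer, the siltstone, the gravel bed, the coal seam, the mudstone, the shale bed, the limestone band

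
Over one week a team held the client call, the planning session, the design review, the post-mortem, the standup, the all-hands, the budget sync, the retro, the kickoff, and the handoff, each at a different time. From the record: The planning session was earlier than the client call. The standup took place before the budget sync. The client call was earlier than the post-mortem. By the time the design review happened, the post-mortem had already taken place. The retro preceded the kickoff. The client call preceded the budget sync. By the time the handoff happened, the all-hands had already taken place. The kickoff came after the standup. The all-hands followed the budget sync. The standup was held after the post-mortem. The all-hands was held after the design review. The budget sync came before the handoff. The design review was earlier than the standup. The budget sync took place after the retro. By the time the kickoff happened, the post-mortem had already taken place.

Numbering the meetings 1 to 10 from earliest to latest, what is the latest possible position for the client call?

3

The client call must come before the all-hands, the budget sync, the design review, the handoff, the kickoff, the post-mortem, and the standup — 7 meetings forced after it.
Everything else can be placed before the client call in some valid order, so the client call can sit as late as position 10 − 7 = 3.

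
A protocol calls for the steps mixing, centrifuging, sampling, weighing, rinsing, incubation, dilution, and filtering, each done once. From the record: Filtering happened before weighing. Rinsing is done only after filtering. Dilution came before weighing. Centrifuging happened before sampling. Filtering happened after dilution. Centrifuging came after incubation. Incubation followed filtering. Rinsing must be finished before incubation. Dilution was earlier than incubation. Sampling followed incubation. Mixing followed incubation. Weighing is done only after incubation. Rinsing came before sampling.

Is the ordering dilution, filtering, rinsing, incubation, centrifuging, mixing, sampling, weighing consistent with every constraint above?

yes

Check each stated constraint against the proposed order — e.g. filtering is ahead of weighing; dilution is ahead of weighing. Every pair is in the required order; nothing is violated.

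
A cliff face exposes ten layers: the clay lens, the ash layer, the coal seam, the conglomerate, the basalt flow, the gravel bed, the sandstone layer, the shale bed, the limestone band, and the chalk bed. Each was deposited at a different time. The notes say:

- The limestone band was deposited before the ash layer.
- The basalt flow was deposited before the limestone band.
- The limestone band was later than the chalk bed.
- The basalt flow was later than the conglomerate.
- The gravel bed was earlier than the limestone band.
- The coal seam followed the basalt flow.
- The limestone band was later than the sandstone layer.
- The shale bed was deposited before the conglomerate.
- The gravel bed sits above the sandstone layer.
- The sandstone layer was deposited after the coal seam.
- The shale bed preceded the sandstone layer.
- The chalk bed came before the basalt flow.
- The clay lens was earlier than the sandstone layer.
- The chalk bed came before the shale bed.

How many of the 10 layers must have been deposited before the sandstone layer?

6

Directly stated before the sandstone layer: the clay lens, the coal seam, and the shale bed.
The basalt flow reaches the sandstone layer via the basalt flow → the coal seam → the sandstone layer.
The chalk bed reaches the sandstone layer via the chalk bed → the shale bed → the sandstone layer.
The conglomerate reaches the sandstone layer via the conglomerate → the basalt flow → the coal seam → the sandstone layer.
That's the basalt flow, the chalk bed, the clay lens, the coal seam, the conglomerate, and the shale bed — 6 in all.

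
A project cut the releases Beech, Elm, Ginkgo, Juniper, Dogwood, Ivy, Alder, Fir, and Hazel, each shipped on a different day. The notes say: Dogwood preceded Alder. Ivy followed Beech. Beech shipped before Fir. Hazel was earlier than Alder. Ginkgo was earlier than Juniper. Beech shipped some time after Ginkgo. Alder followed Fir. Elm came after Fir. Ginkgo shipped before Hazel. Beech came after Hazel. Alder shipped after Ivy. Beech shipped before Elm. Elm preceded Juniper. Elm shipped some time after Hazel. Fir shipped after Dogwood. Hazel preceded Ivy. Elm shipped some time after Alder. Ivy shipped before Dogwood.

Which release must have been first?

Ginkgo has a chain of constraints placing it before every other release, so Ginkgo must be first.

Ginkgo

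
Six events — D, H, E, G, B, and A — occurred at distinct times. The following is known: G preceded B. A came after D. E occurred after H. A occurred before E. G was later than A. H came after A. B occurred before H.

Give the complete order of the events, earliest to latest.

The constraints fix every adjacent pair, so only one ordering works:
D → A → G → B → H → E.

D, A, G, B, H, E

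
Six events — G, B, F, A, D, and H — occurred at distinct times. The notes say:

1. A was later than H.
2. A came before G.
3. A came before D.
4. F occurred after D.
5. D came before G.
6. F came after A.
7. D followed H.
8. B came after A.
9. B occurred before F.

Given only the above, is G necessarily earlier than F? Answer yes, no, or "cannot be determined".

No chain of stated constraints runs from G to F, and none runs from F to G either.
So the relative order of G and F is not fixed by the given facts.

cannot be determined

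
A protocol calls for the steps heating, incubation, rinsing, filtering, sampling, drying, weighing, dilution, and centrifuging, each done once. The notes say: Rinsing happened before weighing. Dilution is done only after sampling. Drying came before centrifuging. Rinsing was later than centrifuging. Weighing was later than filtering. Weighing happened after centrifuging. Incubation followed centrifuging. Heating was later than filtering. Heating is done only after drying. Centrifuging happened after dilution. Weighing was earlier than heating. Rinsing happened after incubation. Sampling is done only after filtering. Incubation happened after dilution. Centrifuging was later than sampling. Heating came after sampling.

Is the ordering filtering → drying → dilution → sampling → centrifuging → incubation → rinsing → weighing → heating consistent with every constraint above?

no

The constraints require sampling before dilution, but in the proposed sequence dilution appears ahead of sampling. That one violation is enough.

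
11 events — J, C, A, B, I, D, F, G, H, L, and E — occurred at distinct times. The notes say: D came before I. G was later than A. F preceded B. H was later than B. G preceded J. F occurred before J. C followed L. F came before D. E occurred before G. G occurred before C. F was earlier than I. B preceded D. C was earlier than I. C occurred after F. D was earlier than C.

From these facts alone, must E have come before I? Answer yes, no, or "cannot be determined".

Chain the constraints: E → G → C → I. Each link is directly stated, so E comes before I.

yes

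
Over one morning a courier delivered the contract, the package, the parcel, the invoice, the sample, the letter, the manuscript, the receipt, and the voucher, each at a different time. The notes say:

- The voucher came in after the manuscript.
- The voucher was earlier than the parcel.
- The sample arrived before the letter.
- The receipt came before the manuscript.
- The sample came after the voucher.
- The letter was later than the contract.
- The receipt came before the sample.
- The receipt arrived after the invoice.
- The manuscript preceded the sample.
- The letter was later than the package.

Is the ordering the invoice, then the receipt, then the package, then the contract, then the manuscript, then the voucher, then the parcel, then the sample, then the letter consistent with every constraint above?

Check each stated constraint against the proposed order — e.g. the receipt is ahead of the sample; the package is ahead of the letter. Every pair is in the required order; nothing is violated.

yes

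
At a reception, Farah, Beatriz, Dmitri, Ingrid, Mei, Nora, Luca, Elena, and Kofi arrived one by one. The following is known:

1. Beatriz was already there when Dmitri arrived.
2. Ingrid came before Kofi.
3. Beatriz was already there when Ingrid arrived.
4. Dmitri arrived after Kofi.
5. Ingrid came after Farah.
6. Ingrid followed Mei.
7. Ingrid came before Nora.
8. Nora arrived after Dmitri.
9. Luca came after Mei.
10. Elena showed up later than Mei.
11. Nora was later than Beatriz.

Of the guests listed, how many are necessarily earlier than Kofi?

4

Directly stated before Kofi: Ingrid.
Beatriz reaches Kofi via Beatriz → Ingrid → Kofi.
Farah reaches Kofi via Farah → Ingrid → Kofi.
Mei reaches Kofi via Mei → Ingrid → Kofi.
No chain forces Nora (or any of the others) ahead of Kofi.
That's Beatriz, Farah, Ingrid, and Mei — 4 in all.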